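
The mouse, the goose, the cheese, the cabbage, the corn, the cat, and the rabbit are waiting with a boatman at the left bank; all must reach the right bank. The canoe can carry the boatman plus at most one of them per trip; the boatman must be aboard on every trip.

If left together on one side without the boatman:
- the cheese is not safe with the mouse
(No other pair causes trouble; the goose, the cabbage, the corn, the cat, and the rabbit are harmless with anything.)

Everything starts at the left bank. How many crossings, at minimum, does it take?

13

Counting alone: the boatman can take at most 1 across per trip to the right bank, so moving all 7 needs at least 7 loaded trips out, with a return between consecutive ones — at least 13 crossings.
The plan below uses exactly 13 crossings, so it is optimal:
1. Boatman goes to the right bank with the mouse.
2. Boatman goes back to the left bank alone.
3. Boatman goes to the right bank with the goose.
4. Boatman goes back to the left bank alone.
5. Boatman goes to the right bank with the cabbage.
6. Boatman goes back to the left bank alone.
7. Boatman goes to the right bank with the corn.
8. Boatman goes back to the left bank alone.
9. Boatman goes to the right bank with the cat.
10. Boatman goes back to the left bank alone.
11. Boatman goes to the right bank with the rabbit.
12. Boatman goes back to the left bank alone.
13. Boatman goes to the right bank with the cheese.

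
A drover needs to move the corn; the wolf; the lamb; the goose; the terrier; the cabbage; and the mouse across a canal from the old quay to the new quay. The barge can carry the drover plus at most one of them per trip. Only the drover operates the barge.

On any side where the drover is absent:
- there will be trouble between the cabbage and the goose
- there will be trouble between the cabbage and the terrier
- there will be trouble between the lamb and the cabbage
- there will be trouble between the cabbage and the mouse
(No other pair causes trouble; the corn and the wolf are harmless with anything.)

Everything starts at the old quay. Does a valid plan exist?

No

Following every safe sequence of crossings from the start, the most of the 7 that can be at the new quay as the barge arrives there on crossings 1, 3, 5, 7 is 1, 2, 3, 4 respectively; the best ever achieved is 4 of 7.
From crossing 9 on, no configuration arises that was not already reachable earlier: only 44 distinct safe configurations (who is on which side, and where the barge is) can ever be reached, none of them has everyone across, and every continuation just revisits them. So no valid plan exists.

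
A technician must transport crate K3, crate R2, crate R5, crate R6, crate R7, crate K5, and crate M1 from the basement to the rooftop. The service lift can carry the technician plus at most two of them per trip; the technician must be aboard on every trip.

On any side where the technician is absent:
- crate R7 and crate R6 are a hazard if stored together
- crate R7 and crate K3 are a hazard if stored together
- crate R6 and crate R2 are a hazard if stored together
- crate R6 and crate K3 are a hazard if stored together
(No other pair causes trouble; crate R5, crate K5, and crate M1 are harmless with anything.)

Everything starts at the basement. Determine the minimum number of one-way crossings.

Counting alone: the technician can take at most 2 across per trip to the rooftop, so moving all 7 needs at least 4 loaded trips out, with a return between consecutive ones — at least 7 crossings.
The safety rule pushes this higher. Following every safe sequence of crossings, the most of the 7 that can be at the rooftop as the service lift arrives there on crossings 7, 9 is 5, 6 respectively — never all 7.
So no plan with fewer than 11 crossings exists, and this one achieves 11:
1. Technician goes to the rooftop with crate K3 and crate R6.
2. Technician goes back to the basement with crate K3.
3. Technician goes to the rooftop with crate K3 and crate R2.
4. Technician goes back to the basement with crate R6.
5. Technician goes to the rooftop with crate R5 and crate R6.
6. Technician goes back to the basement with crate R6.
7. Technician goes to the rooftop with crate K5 and crate R6.
8. Technician goes back to the basement with crate R6.
9. Technician goes to the rooftop with crate M1 and crate R6.
10. Technician goes back to the basement with crate R6.
11. Technician goes to the rooftop with crate R6 and crate R7.

11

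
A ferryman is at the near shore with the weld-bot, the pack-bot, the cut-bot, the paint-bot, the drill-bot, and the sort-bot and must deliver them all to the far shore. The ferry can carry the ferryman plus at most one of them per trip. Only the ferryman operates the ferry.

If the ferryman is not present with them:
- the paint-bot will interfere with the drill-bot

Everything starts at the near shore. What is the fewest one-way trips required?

Counting alone: the ferryman can take at most 1 across per trip to the far shore, so moving all 6 needs at least 6 loaded trips out, with a return between consecutive ones — at least 11 crossings.
The plan below uses exactly 11 crossings, so it is optimal:
1. Ferryman goes to the far shore with the paint-bot.
2. Ferryman goes back to the near shore alone.
3. Ferryman goes to the far shore with the weld-bot.
4. Ferryman goes back to the near shore alone.
5. Ferryman goes to the far shore with the pack-bot.
6. Ferryman goes back to the near shore alone.
7. Ferryman goes to the far shore with the cut-bot.
8. Ferryman goes back to the near shore alone.
9. Ferryman goes to the far shore with the sort-bot.
10. Ferryman goes back to the near shore alone.
11. Ferryman goes to the far shore with the drill-bot.

11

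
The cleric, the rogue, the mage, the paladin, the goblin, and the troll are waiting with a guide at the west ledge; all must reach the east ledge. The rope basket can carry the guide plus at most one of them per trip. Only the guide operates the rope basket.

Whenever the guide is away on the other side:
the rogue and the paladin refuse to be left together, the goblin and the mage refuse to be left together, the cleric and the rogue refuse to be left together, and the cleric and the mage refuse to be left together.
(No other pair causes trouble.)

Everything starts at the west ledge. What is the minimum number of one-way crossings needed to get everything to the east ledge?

impossible

Whatever the first load, the items left behind include a forbidden pair without the guide. No opening move is safe, so no plan exists.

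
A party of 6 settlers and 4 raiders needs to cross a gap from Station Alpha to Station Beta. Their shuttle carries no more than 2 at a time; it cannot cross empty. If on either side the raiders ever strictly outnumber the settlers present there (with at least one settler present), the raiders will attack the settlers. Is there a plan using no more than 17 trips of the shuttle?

Yes — this plan uses 17 crossings (≤ 17):
1. 2 raiders → Station Beta.  (Station Alpha: 6S 2R; Station Beta: 0S 2R)
2. 1 raider ← Station Alpha.  (Station Alpha: 6S 3R; Station Beta: 0S 1R)
3. 2 raiders → Station Beta.  (Station Alpha: 6S 1R; Station Beta: 0S 3R)
4. 1 raider ← Station Alpha.  (Station Alpha: 6S 2R; Station Beta: 0S 2R)
5. 2 settlers → Station Beta.  (Station Alpha: 4S 2R; Station Beta: 2S 2R)
6. 1 raider ← Station Alpha.  (Station Alpha: 4S 3R; Station Beta: 2S 1R)
7. 1 settler and 1 raider → Station Beta.  (Station Alpha: 3S 2R; Station Beta: 3S 2R)
8. 1 raider ← Station Alpha.  (Station Alpha: 3S 3R; Station Beta: 3S 1R)
9. 2 raiders → Station Beta.  (Station Alpha: 3S 1R; Station Beta: 3S 3R)
10. 1 raider ← Station Alpha.  (Station Alpha: 3S 2R; Station Beta: 3S 2R)
11. 1 settler and 1 raider → Station Beta.  (Station Alpha: 2S 1R; Station Beta: 4S 3R)
12. 1 raider ← Station Alpha.  (Station Alpha: 2S 2R; Station Beta: 4S 2R)
13. 2 raiders → Station Beta.  (Station Alpha: 2S 0R; Station Beta: 4S 4R)
14. 1 raider ← Station Alpha.  (Station Alpha: 2S 1R; Station Beta: 4S 3R)
15. 1 settler and 1 raider → Station Beta.  (Station Alpha: 1S 0R; Station Beta: 5S 4R)
16. 1 raider ← Station Alpha.  (Station Alpha: 1S 1R; Station Beta: 5S 3R)
17. 1 settler and 1 raider → Station Beta.  (Station Alpha: 0S 0R; Station Beta: 6S 4R)

Yes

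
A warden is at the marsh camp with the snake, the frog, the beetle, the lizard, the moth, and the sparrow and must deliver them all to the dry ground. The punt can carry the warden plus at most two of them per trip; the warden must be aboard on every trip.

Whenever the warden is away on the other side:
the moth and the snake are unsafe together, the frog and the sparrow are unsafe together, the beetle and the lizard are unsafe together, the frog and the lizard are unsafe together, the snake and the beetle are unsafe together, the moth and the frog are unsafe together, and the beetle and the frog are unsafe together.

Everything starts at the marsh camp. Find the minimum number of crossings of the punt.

Whatever the first load, the items left behind include a forbidden pair without the warden. No opening move is safe, so no plan exists.

impossible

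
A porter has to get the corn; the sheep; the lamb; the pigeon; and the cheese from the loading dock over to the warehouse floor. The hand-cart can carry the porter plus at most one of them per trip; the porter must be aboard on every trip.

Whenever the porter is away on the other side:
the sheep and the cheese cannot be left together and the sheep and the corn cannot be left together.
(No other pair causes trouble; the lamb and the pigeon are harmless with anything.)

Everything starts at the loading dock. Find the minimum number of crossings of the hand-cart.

Counting alone: the porter can take at most 1 across per trip to the warehouse floor, so moving all 5 needs at least 5 loaded trips out, with a return between consecutive ones — at least 9 crossings.
The safety rule pushes this higher. Following every safe sequence of crossings, the most of the 5 that can be at the warehouse floor as the hand-cart arrives there on crossing 9 is 4 — never all 5.
So no plan with fewer than 11 crossings exists, and this one achieves 11:
1. Porter goes to the warehouse floor with the sheep.  [the loading dock: the cheese, the corn, the lamb, the pigeon | the warehouse floor: the sheep]
2. Porter goes back to the loading dock alone.  [the loading dock: the cheese, the corn, the lamb, the pigeon | the warehouse floor: the sheep]
3. Porter goes to the warehouse floor with the corn.  [the loading dock: the cheese, the lamb, the pigeon | the warehouse floor: the corn, the sheep]
4. Porter goes back to the loading dock with the sheep.  [the loading dock: the cheese, the lamb, the pigeon, the sheep | the warehouse floor: the corn]
5. Porter goes to the warehouse floor with the cheese.  [the loading dock: the lamb, the pigeon, the sheep | the warehouse floor: the cheese, the corn]
6. Porter goes back to the loading dock alone.  [the loading dock: the lamb, the pigeon, the sheep | the warehouse floor: the cheese, the corn]
7. Porter goes to the warehouse floor with the lamb.  [the loading dock: the pigeon, the sheep | the warehouse floor: the cheese, the corn, the lamb]
8. Porter goes back to the loading dock alone.  [the loading dock: the pigeon, the sheep | the warehouse floor: the cheese, the corn, the lamb]
9. Porter goes to the warehouse floor with the pigeon.  [the loading dock: the sheep | the warehouse floor: the cheese, the corn, the lamb, the pigeon]
10. Porter goes back to the loading dock alone.  [the loading dock: the sheep | the warehouse floor: the cheese, the corn, the lamb, the pigeon]
11. Porter goes to the warehouse floor with the sheep.  [the loading dock: — | the warehouse floor: the cheese, the corn, the lamb, the pigeon, the sheep]

11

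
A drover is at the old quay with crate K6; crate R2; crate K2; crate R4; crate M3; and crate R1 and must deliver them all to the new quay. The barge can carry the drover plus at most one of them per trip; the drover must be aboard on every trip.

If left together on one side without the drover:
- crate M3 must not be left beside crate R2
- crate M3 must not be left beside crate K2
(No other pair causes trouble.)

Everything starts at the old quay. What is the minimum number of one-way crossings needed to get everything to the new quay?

Counting alone: the drover can take at most 1 across per trip to the new quay, so moving all 6 needs at least 6 loaded trips out, with a return between consecutive ones — at least 11 crossings.
The safety rule pushes this higher. Following every safe sequence of crossings, the most of the 6 that can be at the new quay as the barge arrives there on crossing 11 is 5 — never all 6.
So no plan with fewer than 13 crossings exists, and this one achieves 13:
1. Drover goes to the new quay with crate M3.  [the old quay: crate K2, crate K6, crate R1, crate R2, crate R4 | the new quay: crate M3]
2. Drover goes back to the old quay alone.  [the old quay: crate K2, crate K6, crate R1, crate R2, crate R4 | the new quay: crate M3]
3. Drover goes to the new quay with crate K6.  [the old quay: crate K2, crate R1, crate R2, crate R4 | the new quay: crate K6, crate M3]
4. Drover goes back to the old quay alone.  [the old quay: crate K2, crate R1, crate R2, crate R4 | the new quay: crate K6, crate M3]
5. Drover goes to the new quay with crate R2.  [the old quay: crate K2, crate R1, crate R4 | the new quay: crate K6, crate M3, crate R2]
6. Drover goes back to the old quay with crate M3.  [the old quay: crate K2, crate M3, crate R1, crate R4 | the new quay: crate K6, crate R2]
7. Drover goes to the new quay with crate K2.  [the old quay: crate M3, crate R1, crate R4 | the new quay: crate K2, crate K6, crate R2]
8. Drover goes back to the old quay alone.  [the old quay: crate M3, crate R1, crate R4 | the new quay: crate K2, crate K6, crate R2]
9. Drover goes to the new quay with crate R4.  [the old quay: crate M3, crate R1 | the new quay: crate K2, crate K6, crate R2, crate R4]
10. Drover goes back to the old quay alone.  [the old quay: crate M3, crate R1 | the new quay: crate K2, crate K6, crate R2, crate R4]
11. Drover goes to the new quay with crate R1.  [the old quay: crate M3 | the new quay: crate K2, crate K6, crate R1, crate R2, crate R4]
12. Drover goes back to the old quay alone.  [the old quay: crate M3 | the new quay: crate K2, crate K6, crate R1, crate R2, crate R4]
13. Drover goes to the new quay with crate M3.  [the old quay: — | the new quay: crate K2, crate K6, crate M3, crate R1, crate R2, crate R4]

13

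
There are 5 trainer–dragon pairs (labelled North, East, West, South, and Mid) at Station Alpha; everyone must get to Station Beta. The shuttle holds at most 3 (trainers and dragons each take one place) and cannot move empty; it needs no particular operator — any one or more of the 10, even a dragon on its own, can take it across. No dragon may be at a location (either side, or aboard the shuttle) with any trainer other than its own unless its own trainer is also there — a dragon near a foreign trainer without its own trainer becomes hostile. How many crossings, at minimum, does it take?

11

Counting alone: each trip to Station Beta takes at most 3 across and each return brings at least 1 back, so after t trips out (and t−1 returns) at most 3t − (t−1) of the 10 are across; that first reaches 10 at t = 5, so at least 9 crossings are needed.
The safety rule pushes this higher. Following every safe sequence of crossings, the most of the 10 that can be at Station Beta as the shuttle arrives there on crossing 9 is 9 — never all 10.
So no plan with fewer than 11 crossings exists, and this one achieves 11:
1. dragon North and trainer North cross → Station Beta.
2. trainer North crosses ← Station Alpha.
3. dragon East, dragon South, and dragon West cross → Station Beta.
4. dragon North crosses ← Station Alpha.
5. trainer East, trainer South, and trainer West cross → Station Beta.
6. dragon East and trainer East cross ← Station Alpha.
7. trainer East, trainer Mid, and trainer North cross → Station Beta.
8. dragon West crosses ← Station Alpha.
9. dragon East and dragon North cross → Station Beta.
10. dragon North crosses ← Station Alpha.
11. dragon Mid, dragon North, and dragon West cross → Station Beta.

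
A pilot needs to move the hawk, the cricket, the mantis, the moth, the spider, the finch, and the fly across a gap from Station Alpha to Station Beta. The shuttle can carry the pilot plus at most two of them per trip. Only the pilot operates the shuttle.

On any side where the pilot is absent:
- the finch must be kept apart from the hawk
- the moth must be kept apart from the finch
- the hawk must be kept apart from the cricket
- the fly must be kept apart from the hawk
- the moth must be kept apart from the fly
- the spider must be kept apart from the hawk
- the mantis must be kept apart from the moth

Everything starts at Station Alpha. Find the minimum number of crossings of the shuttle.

Counting alone: the pilot can take at most 2 across per trip to Station Beta, so moving all 7 needs at least 4 loaded trips out, with a return between consecutive ones — at least 7 crossings.
The safety rule pushes this higher. Following every safe sequence of crossings, the most of the 7 that can be at Station Beta as the shuttle arrives there on crossing 7 is 6 — never all 7.
So no plan with fewer than 9 crossings exists, and this one achieves 9:
1. Pilot goes to Station Beta with the hawk and the moth.
2. Pilot goes back to Station Alpha alone.
3. Pilot goes to Station Beta with the mantis.
4. Pilot goes back to Station Alpha with the moth.
5. Pilot goes to Station Beta with the finch and the fly.
6. Pilot goes back to Station Alpha with the hawk.
7. Pilot goes to Station Beta with the cricket and the spider.
8. Pilot goes back to Station Alpha alone.
9. Pilot goes to Station Beta with the hawk and the moth.

9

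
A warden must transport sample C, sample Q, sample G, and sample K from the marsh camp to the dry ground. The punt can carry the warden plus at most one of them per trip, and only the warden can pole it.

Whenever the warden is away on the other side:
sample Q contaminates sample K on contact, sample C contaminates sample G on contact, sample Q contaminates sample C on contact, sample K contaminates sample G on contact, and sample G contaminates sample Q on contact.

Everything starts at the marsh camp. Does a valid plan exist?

No

Whatever the first load, the items left behind include a forbidden pair without the warden. No opening move is safe, so no plan exists.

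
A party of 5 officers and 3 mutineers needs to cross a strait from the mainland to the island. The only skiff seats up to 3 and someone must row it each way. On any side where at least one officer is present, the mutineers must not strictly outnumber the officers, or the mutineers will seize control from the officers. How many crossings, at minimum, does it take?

7

Counting alone: each trip to the island takes at most 3 across and each return brings at least 1 back, so after t trips out (and t−1 returns) at most 3t − (t−1) of the 8 are across; that first reaches 8 at t = 4, so at least 7 crossings are needed.
The plan below uses exactly 7 crossings, so it is optimal:
1. 2 mutineers → the island.  (the mainland: 5O 1M; the island: 0O 2M)
2. 1 mutineer ← the mainland.  (the mainland: 5O 2M; the island: 0O 1M)
3. 2 officers and 1 mutineer → the island.  (the mainland: 3O 1M; the island: 2O 2M)
4. 1 mutineer ← the mainland.  (the mainland: 3O 2M; the island: 2O 1M)
5. 1 officer and 2 mutineers → the island.  (the mainland: 2O 0M; the island: 3O 3M)
6. 1 mutineer ← the mainland.  (the mainland: 2O 1M; the island: 3O 2M)
7. 2 officers and 1 mutineer → the island.  (the mainland: 0O 0M; the island: 5O 3M)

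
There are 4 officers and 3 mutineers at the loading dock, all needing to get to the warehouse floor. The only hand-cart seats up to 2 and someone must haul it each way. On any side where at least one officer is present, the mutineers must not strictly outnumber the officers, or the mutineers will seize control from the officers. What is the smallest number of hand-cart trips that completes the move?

11

Counting alone: each trip to the warehouse floor takes at most 2 across and each return brings at least 1 back, so after t trips out (and t−1 returns) at most 2t − (t−1) of the 7 are across; that first reaches 7 at t = 6, so at least 11 crossings are needed.
The plan below uses exactly 11 crossings, so it is optimal:
1. 2 mutineers → the warehouse floor.  (the loading dock: 4O 1M; the warehouse floor: 0O 2M)
2. 1 mutineer ← the loading dock.  (the loading dock: 4O 2M; the warehouse floor: 0O 1M)
3. 2 mutineers → the warehouse floor.  (the loading dock: 4O 0M; the warehouse floor: 0O 3M)
4. 1 mutineer ← the loading dock.  (the loading dock: 4O 1M; the warehouse floor: 0O 2M)
5. 2 officers → the warehouse floor.  (the loading dock: 2O 1M; the warehouse floor: 2O 2M)
6. 1 mutineer ← the loading dock.  (the loading dock: 2O 2M; the warehouse floor: 2O 1M)
7. 1 officer and 1 mutineer → the warehouse floor.  (the loading dock: 1O 1M; the warehouse floor: 3O 2M)
8. 1 officer ← the loading dock.  (the loading dock: 2O 1M; the warehouse floor: 2O 2M)
9. 1 officer and 1 mutineer → the warehouse floor.  (the loading dock: 1O 0M; the warehouse floor: 3O 3M)
10. 1 mutineer ← the loading dock.  (the loading dock: 1O 1M; the warehouse floor: 3O 2M)
11. 1 officer and 1 mutineer → the warehouse floor.  (the loading dock: 0O 0M; the warehouse floor: 4O 3M)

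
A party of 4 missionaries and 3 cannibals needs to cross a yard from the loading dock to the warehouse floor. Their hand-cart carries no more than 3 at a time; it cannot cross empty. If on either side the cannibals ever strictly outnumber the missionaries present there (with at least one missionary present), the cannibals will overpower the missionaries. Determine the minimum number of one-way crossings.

Counting alone: each trip to the warehouse floor takes at most 3 across and each return brings at least 1 back, so after t trips out (and t−1 returns) at most 3t − (t−1) of the 7 are across; that first reaches 7 at t = 3, so at least 5 crossings are needed.
The plan below uses exactly 5 crossings, so it is optimal:
1. 3 cannibals → the warehouse floor.  (the loading dock: 4M 0C; the warehouse floor: 0M 3C)
2. 1 cannibal ← the loading dock.  (the loading dock: 4M 1C; the warehouse floor: 0M 2C)
3. 3 missionaries → the warehouse floor.  (the loading dock: 1M 1C; the warehouse floor: 3M 2C)
4. 1 missionary ← the loading dock.  (the loading dock: 2M 1C; the warehouse floor: 2M 2C)
5. 2 missionaries and 1 cannibal → the warehouse floor.  (the loading dock: 0M 0C; the warehouse floor: 4M 3C)

5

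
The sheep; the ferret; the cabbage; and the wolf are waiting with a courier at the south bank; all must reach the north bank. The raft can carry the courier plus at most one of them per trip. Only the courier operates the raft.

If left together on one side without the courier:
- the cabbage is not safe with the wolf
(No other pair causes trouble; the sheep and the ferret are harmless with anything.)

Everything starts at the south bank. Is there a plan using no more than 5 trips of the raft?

No

Counting alone: the courier can take at most 1 across per trip to the north bank, so moving all 4 needs at least 4 loaded trips out, with a return between consecutive ones — at least 7 crossings.
Since 5 < 7, 5 crossings cannot be enough. (The shortest complete plan in fact takes 7:)
1. Courier goes to the north bank with the cabbage.  [the south bank: the ferret, the sheep, the wolf | the north bank: the cabbage]
2. Courier goes back to the south bank alone.  [the south bank: the ferret, the sheep, the wolf | the north bank: the cabbage]
3. Courier goes to the north bank with the sheep.  [the south bank: the ferret, the wolf | the north bank: the cabbage, the sheep]
4. Courier goes back to the south bank alone.  [the south bank: the ferret, the wolf | the north bank: the cabbage, the sheep]
5. Courier goes to the north bank with the ferret.  [the south bank: the wolf | the north bank: the cabbage, the ferret, the sheep]
6. Courier goes back to the south bank alone.  [the south bank: the wolf | the north bank: the cabbage, the ferret, the sheep]
7. Courier goes to the north bank with the wolf.  [the south bank: — | the north bank: the cabbage, the ferret, the sheep, the wolf]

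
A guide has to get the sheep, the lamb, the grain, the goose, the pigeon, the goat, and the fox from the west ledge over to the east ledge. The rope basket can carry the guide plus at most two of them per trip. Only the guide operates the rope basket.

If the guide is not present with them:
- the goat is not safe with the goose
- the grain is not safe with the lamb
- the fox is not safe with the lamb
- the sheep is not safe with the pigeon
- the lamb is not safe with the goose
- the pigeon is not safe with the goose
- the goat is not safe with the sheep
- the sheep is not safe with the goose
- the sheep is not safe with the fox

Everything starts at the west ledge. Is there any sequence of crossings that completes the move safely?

No

Whatever the first load, the items left behind include a forbidden pair without the guide. No opening move is safe, so no plan exists.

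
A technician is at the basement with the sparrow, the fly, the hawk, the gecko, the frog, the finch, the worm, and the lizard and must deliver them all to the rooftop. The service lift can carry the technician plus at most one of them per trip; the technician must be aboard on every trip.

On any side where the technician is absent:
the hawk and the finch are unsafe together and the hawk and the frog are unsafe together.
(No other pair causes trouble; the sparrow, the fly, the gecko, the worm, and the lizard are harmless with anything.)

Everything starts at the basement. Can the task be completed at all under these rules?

Yes

1. Technician goes to the rooftop with the hawk.
2. Technician goes back to the basement alone.
3. Technician goes to the rooftop with the sparrow.
4. Technician goes back to the basement alone.
5. Technician goes to the rooftop with the fly.
6. Technician goes back to the basement alone.
7. Technician goes to the rooftop with the gecko.
8. Technician goes back to the basement alone.
9. Technician goes to the rooftop with the frog.
10. Technician goes back to the basement with the hawk.
11. Technician goes to the rooftop with the finch.
12. Technician goes back to the basement alone.
13. Technician goes to the rooftop with the worm.
14. Technician goes back to the basement alone.
15. Technician goes to the rooftop with the lizard.
16. Technician goes back to the basement alone.
17. Technician goes to the rooftop with the hawk.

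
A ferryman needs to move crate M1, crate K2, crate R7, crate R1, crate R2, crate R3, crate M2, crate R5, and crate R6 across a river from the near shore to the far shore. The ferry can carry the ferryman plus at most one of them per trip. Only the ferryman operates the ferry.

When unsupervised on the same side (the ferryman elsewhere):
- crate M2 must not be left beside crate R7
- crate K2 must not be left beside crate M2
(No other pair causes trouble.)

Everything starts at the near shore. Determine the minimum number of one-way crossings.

Counting alone: the ferryman can take at most 1 across per trip to the far shore, so moving all 9 needs at least 9 loaded trips out, with a return between consecutive ones — at least 17 crossings.
The safety rule pushes this higher. Following every safe sequence of crossings, the most of the 9 that can be at the far shore as the ferry arrives there on crossing 17 is 8 — never all 9.
So no plan with fewer than 19 crossings exists, and this one achieves 19:
1. Ferryman goes to the far shore with crate M2.
2. Ferryman goes back to the near shore alone.
3. Ferryman goes to the far shore with crate M1.
4. Ferryman goes back to the near shore alone.
5. Ferryman goes to the far shore with crate K2.
6. Ferryman goes back to the near shore with crate M2.
7. Ferryman goes to the far shore with crate R7.
8. Ferryman goes back to the near shore alone.
9. Ferryman goes to the far shore with crate R1.
10. Ferryman goes back to the near shore alone.
11. Ferryman goes to the far shore with crate R2.
12. Ferryman goes back to the near shore alone.
13. Ferryman goes to the far shore with crate R3.
14. Ferryman goes back to the near shore alone.
15. Ferryman goes to the far shore with crate R5.
16. Ferryman goes back to the near shore alone.
17. Ferryman goes to the far shore with crate R6.
18. Ferryman goes back to the near shore alone.
19. Ferryman goes to the far shore with crate M2.

19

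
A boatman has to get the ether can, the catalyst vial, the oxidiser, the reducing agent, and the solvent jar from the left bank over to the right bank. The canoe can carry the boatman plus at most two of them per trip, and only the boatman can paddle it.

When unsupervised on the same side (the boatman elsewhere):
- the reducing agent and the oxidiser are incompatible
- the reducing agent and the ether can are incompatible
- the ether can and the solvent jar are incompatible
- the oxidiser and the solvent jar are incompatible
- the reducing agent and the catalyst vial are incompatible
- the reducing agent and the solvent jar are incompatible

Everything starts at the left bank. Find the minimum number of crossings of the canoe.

Counting alone: the boatman can take at most 2 across per trip to the right bank, so moving all 5 needs at least 3 loaded trips out, with a return between consecutive ones — at least 5 crossings.
The safety rule pushes this higher. Following every safe sequence of crossings, the most of the 5 that can be at the right bank as the canoe arrives there on crossing 5 is 4 — never all 5.
So no plan with fewer than 7 crossings exists, and this one achieves 7:
1. Boatman goes to the right bank with the reducing agent and the solvent jar.  [the left bank: the catalyst vial, the ether can, the oxidiser | the right bank: the reducing agent, the solvent jar]
2. Boatman goes back to the left bank with the reducing agent.  [the left bank: the catalyst vial, the ether can, the oxidiser, the reducing agent | the right bank: the solvent jar]
3. Boatman goes to the right bank with the catalyst vial and the reducing agent.  [the left bank: the ether can, the oxidiser | the right bank: the catalyst vial, the reducing agent, the solvent jar]
4. Boatman goes back to the left bank with the reducing agent.  [the left bank: the ether can, the oxidiser, the reducing agent | the right bank: the catalyst vial, the solvent jar]
5. Boatman goes to the right bank with the ether can and the oxidiser.  [the left bank: the reducing agent | the right bank: the catalyst vial, the ether can, the oxidiser, the solvent jar]
6. Boatman goes back to the left bank with the solvent jar.  [the left bank: the reducing agent, the solvent jar | the right bank: the catalyst vial, the ether can, the oxidiser]
7. Boatman goes to the right bank with the reducing agent and the solvent jar.  [the left bank: — | the right bank: the catalyst vial, the ether can, the oxidiser, the reducing agent, the solvent jar]

7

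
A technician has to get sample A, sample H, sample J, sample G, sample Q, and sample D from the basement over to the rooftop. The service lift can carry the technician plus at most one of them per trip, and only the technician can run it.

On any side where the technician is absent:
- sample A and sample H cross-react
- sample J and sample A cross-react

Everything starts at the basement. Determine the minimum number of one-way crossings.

13

Counting alone: the technician can take at most 1 across per trip to the rooftop, so moving all 6 needs at least 6 loaded trips out, with a return between consecutive ones — at least 11 crossings.
The safety rule pushes this higher. Following every safe sequence of crossings, the most of the 6 that can be at the rooftop as the service lift arrives there on crossing 11 is 5 — never all 6.
So no plan with fewer than 13 crossings exists, and this one achieves 13:
1. Technician goes to the rooftop with sample A.  [the basement: sample D, sample G, sample H, sample J, sample Q | the rooftop: sample A]
2. Technician goes back to the basement alone.  [the basement: sample D, sample G, sample H, sample J, sample Q | the rooftop: sample A]
3. Technician goes to the rooftop with sample H.  [the basement: sample D, sample G, sample J, sample Q | the rooftop: sample A, sample H]
4. Technician goes back to the basement with sample A.  [the basement: sample A, sample D, sample G, sample J, sample Q | the rooftop: sample H]
5. Technician goes to the rooftop with sample J.  [the basement: sample A, sample D, sample G, sample Q | the rooftop: sample H, sample J]
6. Technician goes back to the basement alone.  [the basement: sample A, sample D, sample G, sample Q | the rooftop: sample H, sample J]
7. Technician goes to the rooftop with sample G.  [the basement: sample A, sample D, sample Q | the rooftop: sample G, sample H, sample J]
8. Technician goes back to the basement alone.  [the basement: sample A, sample D, sample Q | the rooftop: sample G, sample H, sample J]
9. Technician goes to the rooftop with sample Q.  [the basement: sample A, sample D | the rooftop: sample G, sample H, sample J, sample Q]
10. Technician goes back to the basement alone.  [the basement: sample A, sample D | the rooftop: sample G, sample H, sample J, sample Q]
11. Technician goes to the rooftop with sample D.  [the basement: sample A | the rooftop: sample D, sample G, sample H, sample J, sample Q]
12. Technician goes back to the basement alone.  [the basement: sample A | the rooftop: sample D, sample G, sample H, sample J, sample Q]
13. Technician goes to the rooftop with sample A.  [the basement: — | the rooftop: sample A, sample D, sample G, sample H, sample J, sample Q]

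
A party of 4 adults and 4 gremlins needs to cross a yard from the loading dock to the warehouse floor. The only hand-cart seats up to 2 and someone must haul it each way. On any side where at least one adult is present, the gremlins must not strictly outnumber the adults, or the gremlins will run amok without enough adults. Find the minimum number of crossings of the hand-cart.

impossible

Following every safe sequence of crossings from the start, the most of the 8 that can be at the warehouse floor as the hand-cart arrives there on crossings 1, 3, 5 is 2, 3, 4 respectively; the best ever achieved is 4 of 8.
From crossing 7 on, no configuration arises that was not already reachable earlier: only 11 distinct safe configurations (who is on which side, and where the hand-cart is) can ever be reached, none of them has everyone across, and every continuation just revisits them. They are: 0 adults + 0 gremlins across (hand-cart back at the start); 0 adults + 1 gremlin across (hand-cart there); 0 adults + 1 gremlin across (hand-cart back at the start); 0 adults + 2 gremlins across (hand-cart there); 0 adults + 2 gremlins across (hand-cart back at the start); 0 adults + 3 gremlins across (hand-cart there); 0 adults + 3 gremlins across (hand-cart back at the start); 0 adults + 4 gremlins across (hand-cart there); 1 adult + 1 gremlin across (hand-cart there); 1 adult + 1 gremlin across (hand-cart back at the start); 2 adults + 2 gremlins across (hand-cart there). So no valid plan exists.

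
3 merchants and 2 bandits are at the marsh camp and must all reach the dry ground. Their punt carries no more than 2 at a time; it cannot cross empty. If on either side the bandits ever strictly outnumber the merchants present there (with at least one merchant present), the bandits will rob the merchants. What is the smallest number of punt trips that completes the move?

Counting alone: each trip to the dry ground takes at most 2 across and each return brings at least 1 back, so after t trips out (and t−1 returns) at most 2t − (t−1) of the 5 are across; that first reaches 5 at t = 4, so at least 7 crossings are needed.
The plan below uses exactly 7 crossings, so it is optimal:
1. 2 bandits → the dry ground.  (the marsh camp: 3M 0B; the dry ground: 0M 2B)
2. 1 bandit ← the marsh camp.  (the marsh camp: 3M 1B; the dry ground: 0M 1B)
3. 2 merchants → the dry ground.  (the marsh camp: 1M 1B; the dry ground: 2M 1B)
4. 1 merchant ← the marsh camp.  (the marsh camp: 2M 1B; the dry ground: 1M 1B)
5. 1 merchant and 1 bandit → the dry ground.  (the marsh camp: 1M 0B; the dry ground: 2M 2B)
6. 1 bandit ← the marsh camp.  (the marsh camp: 1M 1B; the dry ground: 2M 1B)
7. 1 merchant and 1 bandit → the dry ground.  (the marsh camp: 0M 0B; the dry ground: 3M 2B)

7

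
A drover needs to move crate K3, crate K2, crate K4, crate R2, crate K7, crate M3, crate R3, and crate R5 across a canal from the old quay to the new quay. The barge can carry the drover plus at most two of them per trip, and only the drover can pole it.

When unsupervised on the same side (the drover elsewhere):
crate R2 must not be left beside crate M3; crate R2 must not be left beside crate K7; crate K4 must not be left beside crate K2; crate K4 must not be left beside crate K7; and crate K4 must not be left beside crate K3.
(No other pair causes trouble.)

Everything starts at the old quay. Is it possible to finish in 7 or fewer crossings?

No

Counting alone: the drover can take at most 2 across per trip to the new quay, so moving all 8 needs at least 4 loaded trips out, with a return between consecutive ones — at least 7 crossings.
The safety rule pushes this higher. Following every safe sequence of crossings, the most of the 8 that can be at the new quay as the barge arrives there on crossing 7 is 7 — never all 8.
So the move cannot be finished within 7 crossings. (The shortest complete plan takes 9:)
1. Drover goes to the new quay with crate K4 and crate R2.
2. Drover goes back to the old quay alone.
3. Drover goes to the new quay with crate K2 and crate K3.
4. Drover goes back to the old quay with crate K4.
5. Drover goes to the new quay with crate K7 and crate M3.
6. Drover goes back to the old quay with crate R2.
7. Drover goes to the new quay with crate R3 and crate R5.
8. Drover goes back to the old quay alone.
9. Drover goes to the new quay with crate K4 and crate R2.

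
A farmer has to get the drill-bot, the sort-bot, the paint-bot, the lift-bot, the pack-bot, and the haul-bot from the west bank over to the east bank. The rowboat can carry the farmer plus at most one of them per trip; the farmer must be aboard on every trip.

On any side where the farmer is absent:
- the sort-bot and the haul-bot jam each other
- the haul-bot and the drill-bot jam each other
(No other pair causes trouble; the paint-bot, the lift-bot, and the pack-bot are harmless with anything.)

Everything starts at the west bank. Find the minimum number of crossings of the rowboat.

13

Counting alone: the farmer can take at most 1 across per trip to the east bank, so moving all 6 needs at least 6 loaded trips out, with a return between consecutive ones — at least 11 crossings.
The safety rule pushes this higher. Following every safe sequence of crossings, the most of the 6 that can be at the east bank as the rowboat arrives there on crossing 11 is 5 — never all 6.
So no plan with fewer than 13 crossings exists, and this one achieves 13:
1. Farmer goes to the east bank with the haul-bot.  [the west bank: the drill-bot, the lift-bot, the pack-bot, the paint-bot, the sort-bot | the east bank: the haul-bot]
2. Farmer goes back to the west bank alone.  [the west bank: the drill-bot, the lift-bot, the pack-bot, the paint-bot, the sort-bot | the east bank: the haul-bot]
3. Farmer goes to the east bank with the drill-bot.  [the west bank: the lift-bot, the pack-bot, the paint-bot, the sort-bot | the east bank: the drill-bot, the haul-bot]
4. Farmer goes back to the west bank with the haul-bot.  [the west bank: the haul-bot, the lift-bot, the pack-bot, the paint-bot, the sort-bot | the east bank: the drill-bot]
5. Farmer goes to the east bank with the sort-bot.  [the west bank: the haul-bot, the lift-bot, the pack-bot, the paint-bot | the east bank: the drill-bot, the sort-bot]
6. Farmer goes back to the west bank alone.  [the west bank: the haul-bot, the lift-bot, the pack-bot, the paint-bot | the east bank: the drill-bot, the sort-bot]
7. Farmer goes to the east bank with the paint-bot.  [the west bank: the haul-bot, the lift-bot, the pack-bot | the east bank: the drill-bot, the paint-bot, the sort-bot]
8. Farmer goes back to the west bank alone.  [the west bank: the haul-bot, the lift-bot, the pack-bot | the east bank: the drill-bot, the paint-bot, the sort-bot]
9. Farmer goes to the east bank with the lift-bot.  [the west bank: the haul-bot, the pack-bot | the east bank: the drill-bot, the lift-bot, the paint-bot, the sort-bot]
10. Farmer goes back to the west bank alone.  [the west bank: the haul-bot, the pack-bot | the east bank: the drill-bot, the lift-bot, the paint-bot, the sort-bot]
11. Farmer goes to the east bank with the pack-bot.  [the west bank: the haul-bot | the east bank: the drill-bot, the lift-bot, the pack-bot, the paint-bot, the sort-bot]
12. Farmer goes back to the west bank alone.  [the west bank: the haul-bot | the east bank: the drill-bot, the lift-bot, the pack-bot, the paint-bot, the sort-bot]
13. Farmer goes to the east bank with the haul-bot.  [the west bank: — | the east bank: the drill-bot, the haul-bot, the lift-bot, the pack-bot, the paint-bot, the sort-bot]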